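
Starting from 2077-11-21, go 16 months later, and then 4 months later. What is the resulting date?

July 21, 2079

Adding 16 months from November 21, 2077:
month 11 + 16 = 27, which is month 3 of year 2079 → March 2079.
Day 21 is valid in March, giving March 21, 2079.
Counting forward 4 months from March 21, 2079:
month 3 + 4 = 7 → July 2079.
Day 21 is valid in July, giving July 21, 2079.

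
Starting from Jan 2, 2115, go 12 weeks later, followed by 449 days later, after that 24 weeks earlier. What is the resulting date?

January 2, 2116

Advancing 12 weeks (= 84 days) from January 2, 2115:
January has 31 days, so 31 − 2 = 29 days remain after January 2, 2115; 84 − 29 = 55 left.
February 2115 has 28 days (2115 is not a leap year): 55 − 28 = 27 left.
27 days into March 2115 → March 27, 2115.
Counting forward 449 days from March 27, 2115:
March has 31 days, so 31 − 27 = 4 days remain after March 27, 2115; 449 − 4 = 445 left.
April 2115 has 30 days: 445 − 30 = 415 left.
May 2115 has 31 days: 415 − 31 = 384 left.
June 2115 has 30 days: 384 − 30 = 354 left.
July 2115 has 31 days: 354 − 31 = 323 left.
August 2115 has 31 days: 323 − 31 = 292 left.
September 2115 has 30 days: 292 − 30 = 262 left.
October 2115 has 31 days: 262 − 31 = 231 left.
November 2115 has 30 days: 231 − 30 = 201 left.
December 2115 has 31 days: 201 − 31 = 170 left.
January 2116 has 31 days: 170 − 31 = 139 left.
February 2116 has 29 days (2116 is a leap year): 139 − 29 = 110 left.
March 2116 has 31 days: 110 − 31 = 79 left.
April 2116 has 30 days: 79 − 30 = 49 left.
May 2116 has 31 days: 49 − 31 = 18 left.
18 days into June 2116 → June 18, 2116.
Counting back 24 weeks (= 168 days) from June 18, 2116:
Going back 18 days from June 18, 2116 reaches the end of the previous month; 168 − 18 = 150 left.
May 2116 has 31 days: 150 − 31 = 119 left.
April 2116 has 30 days: 119 − 30 = 89 left.
March 2116 has 31 days: 89 − 31 = 58 left.
February 2116 has 29 days (2116 is a leap year): 58 − 29 = 29 left.
January 2116 has 31 days; 31 − 29 = 2 → January 2, 2116.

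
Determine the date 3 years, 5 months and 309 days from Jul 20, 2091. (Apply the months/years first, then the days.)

Counting forward 3 years, 5 months and 309 days from July 20, 2091: first the month/year part, then the days.
+3 years → 2094; month 7 + 5 = 12 → December 2094.
Day 20 is valid in December, giving December 20, 2094.
Now add 309 days from December 20, 2094.
December has 31 days, so 31 − 20 = 11 days remain after December 20, 2094; 309 − 11 = 298 left.
January 2095 has 31 days: 298 − 31 = 267 left.
February 2095 has 28 days (2095 is not a leap year): 267 − 28 = 239 left.
March 2095 has 31 days: 239 − 31 = 208 left.
April 2095 has 30 days: 208 − 30 = 178 left.
May 2095 has 31 days: 178 − 31 = 147 left.
June 2095 has 30 days: 147 − 30 = 117 left.
July 2095 has 31 days: 117 − 31 = 86 left.
August 2095 has 31 days: 86 − 31 = 55 left.
September 2095 has 30 days: 55 − 30 = 25 left.
25 days into October 2095 → October 25, 2095.

October 25, 2095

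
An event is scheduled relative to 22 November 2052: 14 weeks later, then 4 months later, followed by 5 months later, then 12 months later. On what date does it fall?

Advancing 14 weeks (= 98 days) from November 22, 2052:
November has 30 days, so 30 − 22 = 8 days remain after November 22, 2052; 98 − 8 = 90 left.
December 2052 has 31 days: 90 − 31 = 59 left.
January 2053 has 31 days: 59 − 31 = 28 left.
28 days into February 2053 → February 28, 2053.
Advancing 4 months from February 28, 2053:
month 2 + 4 = 6 → June 2053.
Day 28 is valid in June, giving June 28, 2053.
Counting forward 5 months from June 28, 2053:
month 6 + 5 = 11 → November 2053.
Day 28 is valid in November, giving November 28, 2053.
Counting forward 12 months from November 28, 2053:
month 11 + 12 = 23, which is month 11 of year 2054 → November 2054.
Day 28 is valid in November, giving November 28, 2054.

November 28, 2054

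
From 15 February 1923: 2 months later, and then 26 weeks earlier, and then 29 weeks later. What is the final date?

Advancing 2 months from February 15, 1923:
month 2 + 2 = 4 → April 1923.
Day 15 is valid in April, giving April 15, 1923.
Counting back 26 weeks (= 182 days) from April 15, 1923:
Going back 15 days from April 15, 1923 reaches the end of the previous month; 182 − 15 = 167 left.
March 1923 has 31 days: 167 − 31 = 136 left.
February 1923 has 28 days (1923 is not a leap year): 136 − 28 = 108 left.
January 1923 has 31 days: 108 − 31 = 77 left.
December 1922 has 31 days: 77 − 31 = 46 left.
November 1922 has 30 days: 46 − 30 = 16 left.
October 1922 has 31 days; 31 − 16 = 15 → October 15, 1922.
Counting forward 29 weeks (= 203 days) from October 15, 1922:
October has 31 days, so 31 − 15 = 16 days remain after October 15, 1922; 203 − 16 = 187 left.
November 1922 has 30 days: 187 − 30 = 157 left.
December 1922 has 31 days: 157 − 31 = 126 left.
January 1923 has 31 days: 126 − 31 = 95 left.
February 1923 has 28 days (1923 is not a leap year): 95 − 28 = 67 left.
March 1923 has 31 days: 67 − 31 = 36 left.
April 1923 has 30 days: 36 − 30 = 6 left.
6 days into May 1923 → May 6, 1923.

May 6, 1923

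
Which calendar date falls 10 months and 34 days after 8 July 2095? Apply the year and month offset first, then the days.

Advancing 10 months and 34 days from July 8, 2095: first the month/year part, then the days.
month 7 + 10 = 17, which is month 5 of year 2096 → May 2096.
Day 8 is valid in May, giving May 8, 2096.
Now add 34 days from May 8, 2096.
May has 31 days, so 31 − 8 = 23 days remain after May 8, 2096; 34 − 23 = 11 left.
11 days into June 2096 → June 11, 2096.

June 11, 2096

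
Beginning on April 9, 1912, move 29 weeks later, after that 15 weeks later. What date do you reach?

February 11, 1913

Adding 29 weeks (= 203 days) from April 9, 1912:
April has 30 days, so 30 − 9 = 21 days remain after April 9, 1912; 203 − 21 = 182 left.
May 1912 has 31 days: 182 − 31 = 151 left.
June 1912 has 30 days: 151 − 30 = 121 left.
July 1912 has 31 days: 121 − 31 = 90 left.
August 1912 has 31 days: 90 − 31 = 59 left.
September 1912 has 30 days: 59 − 30 = 29 left.
29 days into October 1912 → October 29, 1912.
Advancing 15 weeks (= 105 days) from October 29, 1912:
October has 31 days, so 31 − 29 = 2 days remain after October 29, 1912; 105 − 2 = 103 left.
November 1912 has 30 days: 103 − 30 = 73 left.
December 1912 has 31 days: 73 − 31 = 42 left.
January 1913 has 31 days: 42 − 31 = 11 left.
11 days into February 1913 → February 11, 1913.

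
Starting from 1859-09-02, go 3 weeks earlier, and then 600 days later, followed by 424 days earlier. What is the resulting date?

February 4, 1860

Going back 3 weeks (= 21 days) from September 2, 1859:
Going back 2 days from September 2, 1859 reaches the end of the previous month; 21 − 2 = 19 left.
August 1859 has 31 days; 31 − 19 = 12 → August 12, 1859.
Adding 600 days from August 12, 1859:
August has 31 days, so 31 − 12 = 19 days remain after August 12, 1859; 600 − 19 = 581 left.
September 1859 has 30 days: 581 − 30 = 551 left.
October 1859 has 31 days: 551 − 31 = 520 left.
November 1859 has 30 days: 520 − 30 = 490 left.
December 1859 has 31 days: 490 − 31 = 459 left.
January 1860 has 31 days: 459 − 31 = 428 left.
February 1860 has 29 days (1860 is a leap year): 428 − 29 = 399 left.
March 1860 has 31 days: 399 − 31 = 368 left.
April 1860 has 30 days: 368 − 30 = 338 left.
May 1860 has 31 days: 338 − 31 = 307 left.
June 1860 has 30 days: 307 − 30 = 277 left.
July 1860 has 31 days: 277 − 31 = 246 left.
August 1860 has 31 days: 246 − 31 = 215 left.
September 1860 has 30 days: 215 − 30 = 185 left.
October 1860 has 31 days: 185 − 31 = 154 left.
November 1860 has 30 days: 154 − 30 = 124 left.
December 1860 has 31 days: 124 − 31 = 93 left.
January 1861 has 31 days: 93 − 31 = 62 left.
February 1861 has 28 days (1861 is not a leap year): 62 − 28 = 34 left.
March 1861 has 31 days: 34 − 31 = 3 left.
3 days into April 1861 → April 3, 1861.
Subtracting 424 days from April 3, 1861:
Going back 3 days from April 3, 1861 reaches the end of the previous month; 424 − 3 = 421 left.
March 1861 has 31 days: 421 − 31 = 390 left.
February 1861 has 28 days (1861 is not a leap year): 390 − 28 = 362 left.
January 1861 has 31 days: 362 − 31 = 331 left.
December 1860 has 31 days: 331 − 31 = 300 left.
November 1860 has 30 days: 300 − 30 = 270 left.
October 1860 has 31 days: 270 − 31 = 239 left.
September 1860 has 30 days: 239 − 30 = 209 left.
August 1860 has 31 days: 209 − 31 = 178 left.
July 1860 has 31 days: 178 − 31 = 147 left.
June 1860 has 30 days: 147 − 30 = 117 left.
May 1860 has 31 days: 117 − 31 = 86 left.
April 1860 has 30 days: 86 − 30 = 56 left.
March 1860 has 31 days: 56 − 31 = 25 left.
February 1860 has 29 days; 29 − 25 = 4 → February 4, 1860.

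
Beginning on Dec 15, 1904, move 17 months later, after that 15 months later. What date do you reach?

August 15, 1907

Counting forward 17 months from December 15, 1904:
month 12 + 17 = 29, which is month 5 of year 1906 → May 1906.
Day 15 is valid in May, giving May 15, 1906.
Advancing 15 months from May 15, 1906:
month 5 + 15 = 20, which is month 8 of year 1907 → August 1907.
Day 15 is valid in August, giving August 15, 1907.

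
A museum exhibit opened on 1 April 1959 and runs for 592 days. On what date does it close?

Counting forward 592 days from April 1, 1959.
April has 30 days, so 30 − 1 = 29 days remain after April 1, 1959; 592 − 29 = 563 left.
May 1959 has 31 days: 563 − 31 = 532 left.
June 1959 has 30 days: 532 − 30 = 502 left.
July 1959 has 31 days: 502 − 31 = 471 left.
August 1959 has 31 days: 471 − 31 = 440 left.
September 1959 has 30 days: 440 − 30 = 410 left.
October 1959 has 31 days: 410 − 31 = 379 left.
November 1959 has 30 days: 379 − 30 = 349 left.
December 1959 has 31 days: 349 − 31 = 318 left.
January 1960 has 31 days: 318 − 31 = 287 left.
February 1960 has 29 days (1960 is a leap year): 287 − 29 = 258 left.
March 1960 has 31 days: 258 − 31 = 227 left.
April 1960 has 30 days: 227 − 30 = 197 left.
May 1960 has 31 days: 197 − 31 = 166 left.
June 1960 has 30 days: 166 − 30 = 136 left.
July 1960 has 31 days: 136 − 31 = 105 left.
August 1960 has 31 days: 105 − 31 = 74 left.
September 1960 has 30 days: 74 − 30 = 44 left.
October 1960 has 31 days: 44 − 31 = 13 left.
13 days into November 1960 → November 13, 1960.

November 13, 1960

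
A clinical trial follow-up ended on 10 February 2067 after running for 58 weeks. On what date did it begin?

December 31, 2065

Counting back 58 weeks = 406 days from February 10, 2067.
Going back 10 days from February 10, 2067 reaches the end of the previous month; 406 − 10 = 396 left.
January 2067 has 31 days: 396 − 31 = 365 left.
December 2066 has 31 days: 365 − 31 = 334 left.
November 2066 has 30 days: 334 − 30 = 304 left.
October 2066 has 31 days: 304 − 31 = 273 left.
September 2066 has 30 days: 273 − 30 = 243 left.
August 2066 has 31 days: 243 − 31 = 212 left.
July 2066 has 31 days: 212 − 31 = 181 left.
June 2066 has 30 days: 181 − 30 = 151 left.
May 2066 has 31 days: 151 − 31 = 120 left.
April 2066 has 30 days: 120 − 30 = 90 left.
March 2066 has 31 days: 90 − 31 = 59 left.
February 2066 has 28 days (2066 is not a leap year): 59 − 28 = 31 left.
January 2066 has 31 days: 31 − 31 = 0 left.
December 2065 has 31 days; 31 − 0 = 31 → December 31, 2065.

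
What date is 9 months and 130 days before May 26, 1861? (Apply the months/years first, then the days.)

Subtracting 9 months and 130 days from May 26, 1861: first the month/year part, then the days.
month 5 − 9 = -4, which is month 8 of year 1860 → August 1860.
Day 26 is valid in August, giving August 26, 1860.
Now subtract 130 days from August 26, 1860.
Going back 26 days from August 26, 1860 reaches the end of the previous month; 130 − 26 = 104 left.
July 1860 has 31 days: 104 − 31 = 73 left.
June 1860 has 30 days: 73 − 30 = 43 left.
May 1860 has 31 days: 43 − 31 = 12 left.
April 1860 has 30 days; 30 − 12 = 18 → April 18, 1860.

April 18, 1860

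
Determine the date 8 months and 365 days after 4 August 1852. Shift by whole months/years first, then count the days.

April 4, 1854

Advancing 8 months and 365 days from August 4, 1852: first the month/year part, then the days.
month 8 + 8 = 16, which is month 4 of year 1853 → April 1853.
Day 4 is valid in April, giving April 4, 1853.
Now add 365 days from April 4, 1853.
April has 30 days, so 30 − 4 = 26 days remain after April 4, 1853; 365 − 26 = 339 left.
May 1853 has 31 days: 339 − 31 = 308 left.
June 1853 has 30 days: 308 − 30 = 278 left.
July 1853 has 31 days: 278 − 31 = 247 left.
August 1853 has 31 days: 247 − 31 = 216 left.
September 1853 has 30 days: 216 − 30 = 186 left.
October 1853 has 31 days: 186 − 31 = 155 left.
November 1853 has 30 days: 155 − 30 = 125 left.
December 1853 has 31 days: 125 − 31 = 94 left.
January 1854 has 31 days: 94 − 31 = 63 left.
February 1854 has 28 days (1854 is not a leap year): 63 − 28 = 35 left.
March 1854 has 31 days: 35 − 31 = 4 left.
4 days into April 1854 → April 4, 1854.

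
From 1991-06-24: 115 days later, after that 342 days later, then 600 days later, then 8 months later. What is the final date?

Advancing 115 days from June 24, 1991:
June has 30 days, so 30 − 24 = 6 days remain after June 24, 1991; 115 − 6 = 109 left.
July 1991 has 31 days: 109 − 31 = 78 left.
August 1991 has 31 days: 78 − 31 = 47 left.
September 1991 has 30 days: 47 − 30 = 17 left.
17 days into October 1991 → October 17, 1991.
Adding 342 days from October 17, 1991:
October has 31 days, so 31 − 17 = 14 days remain after October 17, 1991; 342 − 14 = 328 left.
November 1991 has 30 days: 328 − 30 = 298 left.
December 1991 has 31 days: 298 − 31 = 267 left.
January 1992 has 31 days: 267 − 31 = 236 left.
February 1992 has 29 days (1992 is a leap year): 236 − 29 = 207 left.
March 1992 has 31 days: 207 − 31 = 176 left.
April 1992 has 30 days: 176 − 30 = 146 left.
May 1992 has 31 days: 146 − 31 = 115 left.
June 1992 has 30 days: 115 − 30 = 85 left.
July 1992 has 31 days: 85 − 31 = 54 left.
August 1992 has 31 days: 54 − 31 = 23 left.
23 days into September 1992 → September 23, 1992.
Counting forward 600 days from September 23, 1992:
September has 30 days, so 30 − 23 = 7 days remain after September 23, 1992; 600 − 7 = 593 left.
October 1992 has 31 days: 593 − 31 = 562 left.
November 1992 has 30 days: 562 − 30 = 532 left.
December 1992 has 31 days: 532 − 31 = 501 left.
January 1993 has 31 days: 501 − 31 = 470 left.
February 1993 has 28 days (1993 is not a leap year): 470 − 28 = 442 left.
March 1993 has 31 days: 442 − 31 = 411 left.
April 1993 has 30 days: 411 − 30 = 381 left.
May 1993 has 31 days: 381 − 31 = 350 left.
June 1993 has 30 days: 350 − 30 = 320 left.
July 1993 has 31 days: 320 − 31 = 289 left.
August 1993 has 31 days: 289 − 31 = 258 left.
September 1993 has 30 days: 258 − 30 = 228 left.
October 1993 has 31 days: 228 − 31 = 197 left.
November 1993 has 30 days: 197 − 30 = 167 left.
December 1993 has 31 days: 167 − 31 = 136 left.
January 1994 has 31 days: 136 − 31 = 105 left.
February 1994 has 28 days (1994 is not a leap year): 105 − 28 = 77 left.
March 1994 has 31 days: 77 − 31 = 46 left.
April 1994 has 30 days: 46 − 30 = 16 left.
16 days into May 1994 → May 16, 1994.
Adding 8 months from May 16, 1994:
month 5 + 8 = 13, which is month 1 of year 1995 → January 1995.
Day 16 is valid in January, giving January 16, 1995.

January 16, 1995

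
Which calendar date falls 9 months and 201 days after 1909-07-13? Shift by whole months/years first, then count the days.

October 31, 1910

Advancing 9 months and 201 days from July 13, 1909: first the month/year part, then the days.
month 7 + 9 = 16, which is month 4 of year 1910 → April 1910.
Day 13 is valid in April, giving April 13, 1910.
Now add 201 days from April 13, 1910.
April has 30 days, so 30 − 13 = 17 days remain after April 13, 1910; 201 − 17 = 184 left.
May 1910 has 31 days: 184 − 31 = 153 left.
June 1910 has 30 days: 153 − 30 = 123 left.
July 1910 has 31 days: 123 − 31 = 92 left.
August 1910 has 31 days: 92 − 31 = 61 left.
September 1910 has 30 days: 61 − 30 = 31 left.
31 days into October 1910 → October 31, 1910.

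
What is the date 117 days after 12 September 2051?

Adding 117 days from September 12, 2051.
September has 30 days, so 30 − 12 = 18 days remain after September 12, 2051; 117 − 18 = 99 left.
October 2051 has 31 days: 99 − 31 = 68 left.
November 2051 has 30 days: 68 − 30 = 38 left.
December 2051 has 31 days: 38 − 31 = 7 left.
7 days into January 2052 → January 7, 2052.

January 7, 2052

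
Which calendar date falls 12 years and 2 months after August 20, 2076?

October 20, 2088

Adding 12 years and 2 months from August 20, 2076.
+12 years → 2088; month 8 + 2 = 10 → October 2088.
Day 20 is valid in October, giving October 20, 2088.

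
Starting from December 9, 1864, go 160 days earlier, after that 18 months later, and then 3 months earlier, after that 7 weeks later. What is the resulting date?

November 20, 1865

Counting back 160 days from December 9, 1864:
Going back 9 days from December 9, 1864 reaches the end of the previous month; 160 − 9 = 151 left.
November 1864 has 30 days: 151 − 30 = 121 left.
October 1864 has 31 days: 121 − 31 = 90 left.
September 1864 has 30 days: 90 − 30 = 60 left.
August 1864 has 31 days: 60 − 31 = 29 left.
July 1864 has 31 days; 31 − 29 = 2 → July 2, 1864.
Advancing 18 months from July 2, 1864:
month 7 + 18 = 25, which is month 1 of year 1866 → January 1866.
Day 2 is valid in January, giving January 2, 1866.
Going back 3 months from January 2, 1866:
month 1 − 3 = -2, which is month 10 of year 1865 → October 1865.
Day 2 is valid in October, giving October 2, 1865.
Counting forward 7 weeks (= 49 days) from October 2, 1865:
October has 31 days, so 31 − 2 = 29 days remain after October 2, 1865; 49 − 29 = 20 left.
20 days into November 1865 → November 20, 1865.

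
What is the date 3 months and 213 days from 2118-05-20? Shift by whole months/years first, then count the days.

Counting forward 3 months and 213 days from May 20, 2118: first the month/year part, then the days.
month 5 + 3 = 8 → August 2118.
Day 20 is valid in August, giving August 20, 2118.
Now add 213 days from August 20, 2118.
August has 31 days, so 31 − 20 = 11 days remain after August 20, 2118; 213 − 11 = 202 left.
September 2118 has 30 days: 202 − 30 = 172 left.
October 2118 has 31 days: 172 − 31 = 141 left.
November 2118 has 30 days: 141 − 30 = 111 left.
December 2118 has 31 days: 111 − 31 = 80 left.
January 2119 has 31 days: 80 − 31 = 49 left.
February 2119 has 28 days (2119 is not a leap year): 49 − 28 = 21 left.
21 days into March 2119 → March 21, 2119.

March 21, 2119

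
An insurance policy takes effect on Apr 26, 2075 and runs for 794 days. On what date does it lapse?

June 28, 2077

Adding 794 days from April 26, 2075.
April has 30 days, so 30 − 26 = 4 days remain after April 26, 2075; 794 − 4 = 790 left.
May 2075 has 31 days: 790 − 31 = 759 left.
June 2075 has 30 days: 759 − 30 = 729 left.
July 2075 has 31 days: 729 − 31 = 698 left.
August 2075 has 31 days: 698 − 31 = 667 left.
September 2075 has 30 days: 667 − 30 = 637 left.
October 2075 has 31 days: 637 − 31 = 606 left.
November 2075 has 30 days: 606 − 30 = 576 left.
December 2075 has 31 days: 576 − 31 = 545 left.
January 2076 has 31 days: 545 − 31 = 514 left.
February 2076 has 29 days (2076 is a leap year): 514 − 29 = 485 left.
March 2076 has 31 days: 485 − 31 = 454 left.
April 2076 has 30 days: 454 − 30 = 424 left.
May 2076 has 31 days: 424 − 31 = 393 left.
June 2076 has 30 days: 393 − 30 = 363 left.
July 2076 has 31 days: 363 − 31 = 332 left.
August 2076 has 31 days: 332 − 31 = 301 left.
September 2076 has 30 days: 301 − 30 = 271 left.
October 2076 has 31 days: 271 − 31 = 240 left.
November 2076 has 30 days: 240 − 30 = 210 left.
December 2076 has 31 days: 210 − 31 = 179 left.
January 2077 has 31 days: 179 − 31 = 148 left.
February 2077 has 28 days (2077 is not a leap year): 148 − 28 = 120 left.
March 2077 has 31 days: 120 − 31 = 89 left.
April 2077 has 30 days: 89 − 30 = 59 left.
May 2077 has 31 days: 59 − 31 = 28 left.
28 days into June 2077 → June 28, 2077.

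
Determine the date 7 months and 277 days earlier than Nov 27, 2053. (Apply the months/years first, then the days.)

Going back 7 months and 277 days from November 27, 2053: first the month/year part, then the days.
month 11 − 7 = 4 → April 2053.
Day 27 is valid in April, giving April 27, 2053.
Now subtract 277 days from April 27, 2053.
Going back 27 days from April 27, 2053 reaches the end of the previous month; 277 − 27 = 250 left.
March 2053 has 31 days: 250 − 31 = 219 left.
February 2053 has 28 days (2053 is not a leap year): 219 − 28 = 191 left.
January 2053 has 31 days: 191 − 31 = 160 left.
December 2052 has 31 days: 160 − 31 = 129 left.
November 2052 has 30 days: 129 − 30 = 99 left.
October 2052 has 31 days: 99 − 31 = 68 left.
September 2052 has 30 days: 68 − 30 = 38 left.
August 2052 has 31 days: 38 − 31 = 7 left.
July 2052 has 31 days; 31 − 7 = 24 → July 24, 2052.

July 24, 2052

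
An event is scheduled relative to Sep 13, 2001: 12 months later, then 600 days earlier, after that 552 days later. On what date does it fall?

Adding 12 months from September 13, 2001:
month 9 + 12 = 21, which is month 9 of year 2002 → September 2002.
Day 13 is valid in September, giving September 13, 2002.
Counting back 600 days from September 13, 2002:
Going back 13 days from September 13, 2002 reaches the end of the previous month; 600 − 13 = 587 left.
August 2002 has 31 days: 587 − 31 = 556 left.
July 2002 has 31 days: 556 − 31 = 525 left.
June 2002 has 30 days: 525 − 30 = 495 left.
May 2002 has 31 days: 495 − 31 = 464 left.
April 2002 has 30 days: 464 − 30 = 434 left.
March 2002 has 31 days: 434 − 31 = 403 left.
February 2002 has 28 days (2002 is not a leap year): 403 − 28 = 375 left.
January 2002 has 31 days: 375 − 31 = 344 left.
December 2001 has 31 days: 344 − 31 = 313 left.
November 2001 has 30 days: 313 − 30 = 283 left.
October 2001 has 31 days: 283 − 31 = 252 left.
September 2001 has 30 days: 252 − 30 = 222 left.
August 2001 has 31 days: 222 − 31 = 191 left.
July 2001 has 31 days: 191 − 31 = 160 left.
June 2001 has 30 days: 160 − 30 = 130 left.
May 2001 has 31 days: 130 − 31 = 99 left.
April 2001 has 30 days: 99 − 30 = 69 left.
March 2001 has 31 days: 69 − 31 = 38 left.
February 2001 has 28 days (2001 is not a leap year): 38 − 28 = 10 left.
January 2001 has 31 days; 31 − 10 = 21 → January 21, 2001.
Advancing 552 days from January 21, 2001:
January has 31 days, so 31 − 21 = 10 days remain after January 21, 2001; 552 − 10 = 542 left.
February 2001 has 28 days (2001 is not a leap year): 542 − 28 = 514 left.
March 2001 has 31 days: 514 − 31 = 483 left.
April 2001 has 30 days: 483 − 30 = 453 left.
May 2001 has 31 days: 453 − 31 = 422 left.
June 2001 has 30 days: 422 − 30 = 392 left.
July 2001 has 31 days: 392 − 31 = 361 left.
August 2001 has 31 days: 361 − 31 = 330 left.
September 2001 has 30 days: 330 − 30 = 300 left.
October 2001 has 31 days: 300 − 31 = 269 left.
November 2001 has 30 days: 269 − 30 = 239 left.
December 2001 has 31 days: 239 − 31 = 208 left.
January 2002 has 31 days: 208 − 31 = 177 left.
February 2002 has 28 days (2002 is not a leap year): 177 − 28 = 149 left.
March 2002 has 31 days: 149 − 31 = 118 left.
April 2002 has 30 days: 118 − 30 = 88 left.
May 2002 has 31 days: 88 − 31 = 57 left.
June 2002 has 30 days: 57 − 30 = 27 left.
27 days into July 2002 → July 27, 2002.

July 27, 2002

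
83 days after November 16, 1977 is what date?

Advancing 83 days from November 16, 1977.
November has 30 days, so 30 − 16 = 14 days remain after November 16, 1977; 83 − 14 = 69 left.
December 1977 has 31 days: 69 − 31 = 38 left.
January 1978 has 31 days: 38 − 31 = 7 left.
7 days into February 1978 → February 7, 1978.

February 7, 1978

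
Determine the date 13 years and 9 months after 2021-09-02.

June 2, 2035

Advancing 13 years and 9 months from September 2, 2021.
+13 years → 2034; month 9 + 9 = 18, which is month 6 of year 2035 → June 2035.
Day 2 is valid in June, giving June 2, 2035.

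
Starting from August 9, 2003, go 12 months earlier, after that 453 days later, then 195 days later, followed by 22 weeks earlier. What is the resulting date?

December 16, 2003

Counting back 12 months from August 9, 2003:
month 8 − 12 = -4, which is month 8 of year 2002 → August 2002.
Day 9 is valid in August, giving August 9, 2002.
Counting forward 453 days from August 9, 2002:
August has 31 days, so 31 − 9 = 22 days remain after August 9, 2002; 453 − 22 = 431 left.
September 2002 has 30 days: 431 − 30 = 401 left.
October 2002 has 31 days: 401 − 31 = 370 left.
November 2002 has 30 days: 370 − 30 = 340 left.
December 2002 has 31 days: 340 − 31 = 309 left.
January 2003 has 31 days: 309 − 31 = 278 left.
February 2003 has 28 days (2003 is not a leap year): 278 − 28 = 250 left.
March 2003 has 31 days: 250 − 31 = 219 left.
April 2003 has 30 days: 219 − 30 = 189 left.
May 2003 has 31 days: 189 − 31 = 158 left.
June 2003 has 30 days: 158 − 30 = 128 left.
July 2003 has 31 days: 128 − 31 = 97 left.
August 2003 has 31 days: 97 − 31 = 66 left.
September 2003 has 30 days: 66 − 30 = 36 left.
October 2003 has 31 days: 36 − 31 = 5 left.
5 days into November 2003 → November 5, 2003.
Counting forward 195 days from November 5, 2003:
November has 30 days, so 30 − 5 = 25 days remain after November 5, 2003; 195 − 25 = 170 left.
December 2003 has 31 days: 170 − 31 = 139 left.
January 2004 has 31 days: 139 − 31 = 108 left.
February 2004 has 29 days (2004 is a leap year): 108 − 29 = 79 left.
March 2004 has 31 days: 79 − 31 = 48 left.
April 2004 has 30 days: 48 − 30 = 18 left.
18 days into May 2004 → May 18, 2004.
Going back 22 weeks (= 154 days) from May 18, 2004:
Going back 18 days from May 18, 2004 reaches the end of the previous month; 154 − 18 = 136 left.
April 2004 has 30 days: 136 − 30 = 106 left.
March 2004 has 31 days: 106 − 31 = 75 left.
February 2004 has 29 days (2004 is a leap year): 75 − 29 = 46 left.
January 2004 has 31 days: 46 − 31 = 15 left.
December 2003 has 31 days; 31 − 15 = 16 → December 16, 2003.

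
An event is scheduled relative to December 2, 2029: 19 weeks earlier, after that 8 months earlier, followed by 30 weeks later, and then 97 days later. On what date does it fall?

September 25, 2029

Subtracting 19 weeks (= 133 days) from December 2, 2029:
Going back 2 days from December 2, 2029 reaches the end of the previous month; 133 − 2 = 131 left.
November 2029 has 30 days: 131 − 30 = 101 left.
October 2029 has 31 days: 101 − 31 = 70 left.
September 2029 has 30 days: 70 − 30 = 40 left.
August 2029 has 31 days: 40 − 31 = 9 left.
July 2029 has 31 days; 31 − 9 = 22 → July 22, 2029.
Subtracting 8 months from July 22, 2029:
month 7 − 8 = -1, which is month 11 of year 2028 → November 2028.
Day 22 is valid in November, giving November 22, 2028.
Advancing 30 weeks (= 210 days) from November 22, 2028:
November has 30 days, so 30 − 22 = 8 days remain after November 22, 2028; 210 − 8 = 202 left.
December 2028 has 31 days: 202 − 31 = 171 left.
January 2029 has 31 days: 171 − 31 = 140 left.
February 2029 has 28 days (2029 is not a leap year): 140 − 28 = 112 left.
March 2029 has 31 days: 112 − 31 = 81 left.
April 2029 has 30 days: 81 − 30 = 51 left.
May 2029 has 31 days: 51 − 31 = 20 left.
20 days into June 2029 → June 20, 2029.
Adding 97 days from June 20, 2029:
June has 30 days, so 30 − 20 = 10 days remain after June 20, 2029; 97 − 10 = 87 left.
July 2029 has 31 days: 87 − 31 = 56 left.
August 2029 has 31 days: 56 − 31 = 25 left.
25 days into September 2029 → September 25, 2029.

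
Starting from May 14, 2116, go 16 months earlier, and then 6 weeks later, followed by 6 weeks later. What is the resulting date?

Going back 16 months from May 14, 2116:
month 5 − 16 = -11, which is month 1 of year 2115 → January 2115.
Day 14 is valid in January, giving January 14, 2115.
Advancing 6 weeks (= 42 days) from January 14, 2115:
January has 31 days, so 31 − 14 = 17 days remain after January 14, 2115; 42 − 17 = 25 left.
25 days into February 2115 → February 25, 2115.
Counting forward 6 weeks (= 42 days) from February 25, 2115:
February has 28 days, so 28 − 25 = 3 days remain after February 25, 2115; 42 − 3 = 39 left.
March 2115 has 31 days: 39 − 31 = 8 left.
8 days into April 2115 → April 8, 2115.

April 8, 2115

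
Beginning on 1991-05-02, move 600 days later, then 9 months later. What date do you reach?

September 22, 1993

Advancing 600 days from May 2, 1991:
May has 31 days, so 31 − 2 = 29 days remain after May 2, 1991; 600 − 29 = 571 left.
June 1991 has 30 days: 571 − 30 = 541 left.
July 1991 has 31 days: 541 − 31 = 510 left.
August 1991 has 31 days: 510 − 31 = 479 left.
September 1991 has 30 days: 479 − 30 = 449 left.
October 1991 has 31 days: 449 − 31 = 418 left.
November 1991 has 30 days: 418 − 30 = 388 left.
December 1991 has 31 days: 388 − 31 = 357 left.
January 1992 has 31 days: 357 − 31 = 326 left.
February 1992 has 29 days (1992 is a leap year): 326 − 29 = 297 left.
March 1992 has 31 days: 297 − 31 = 266 left.
April 1992 has 30 days: 266 − 30 = 236 left.
May 1992 has 31 days: 236 − 31 = 205 left.
June 1992 has 30 days: 205 − 30 = 175 left.
July 1992 has 31 days: 175 − 31 = 144 left.
August 1992 has 31 days: 144 − 31 = 113 left.
September 1992 has 30 days: 113 − 30 = 83 left.
October 1992 has 31 days: 83 − 31 = 52 left.
November 1992 has 30 days: 52 − 30 = 22 left.
22 days into December 1992 → December 22, 1992.
Advancing 9 months from December 22, 1992:
month 12 + 9 = 21, which is month 9 of year 1993 → September 1993.
Day 22 is valid in September, giving September 22, 1993.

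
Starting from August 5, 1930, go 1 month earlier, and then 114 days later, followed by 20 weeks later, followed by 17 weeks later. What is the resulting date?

July 13, 1931

Subtracting 1 month from August 5, 1930:
month 8 − 1 = 7 → July 1930.
Day 5 is valid in July, giving July 5, 1930.
Adding 114 days from July 5, 1930:
July has 31 days, so 31 − 5 = 26 days remain after July 5, 1930; 114 − 26 = 88 left.
August 1930 has 31 days: 88 − 31 = 57 left.
September 1930 has 30 days: 57 − 30 = 27 left.
27 days into October 1930 → October 27, 1930.
Adding 20 weeks (= 140 days) from October 27, 1930:
October has 31 days, so 31 − 27 = 4 days remain after October 27, 1930; 140 − 4 = 136 left.
November 1930 has 30 days: 136 − 30 = 106 left.
December 1930 has 31 days: 106 − 31 = 75 left.
January 1931 has 31 days: 75 − 31 = 44 left.
February 1931 has 28 days (1931 is not a leap year): 44 − 28 = 16 left.
16 days into March 1931 → March 16, 1931.
Adding 17 weeks (= 119 days) from March 16, 1931:
March has 31 days, so 31 − 16 = 15 days remain after March 16, 1931; 119 − 15 = 104 left.
April 1931 has 30 days: 104 − 30 = 74 left.
May 1931 has 31 days: 74 − 31 = 43 left.
June 1931 has 30 days: 43 − 30 = 13 left.
13 days into July 1931 → July 13, 1931.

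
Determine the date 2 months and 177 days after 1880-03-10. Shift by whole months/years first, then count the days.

November 3, 1880

Advancing 2 months and 177 days from March 10, 1880: first the month/year part, then the days.
month 3 + 2 = 5 → May 1880.
Day 10 is valid in May, giving May 10, 1880.
Now add 177 days from May 10, 1880.
May has 31 days, so 31 − 10 = 21 days remain after May 10, 1880; 177 − 21 = 156 left.
June 1880 has 30 days: 156 − 30 = 126 left.
July 1880 has 31 days: 126 − 31 = 95 left.
August 1880 has 31 days: 95 − 31 = 64 left.
September 1880 has 30 days: 64 − 30 = 34 left.
October 1880 has 31 days: 34 − 31 = 3 left.
3 days into November 1880 → November 3, 1880.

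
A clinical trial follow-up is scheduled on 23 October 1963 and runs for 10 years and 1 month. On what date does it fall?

November 23, 1973

Adding 10 years and 1 month from October 23, 1963.
+10 years → 1973; month 10 + 1 = 11 → November 1973.
Day 23 is valid in November, giving November 23, 1973.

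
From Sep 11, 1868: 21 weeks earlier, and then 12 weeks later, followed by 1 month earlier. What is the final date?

June 10, 1868

Subtracting 21 weeks (= 147 days) from September 11, 1868:
Going back 11 days from September 11, 1868 reaches the end of the previous month; 147 − 11 = 136 left.
August 1868 has 31 days: 136 − 31 = 105 left.
July 1868 has 31 days: 105 − 31 = 74 left.
June 1868 has 30 days: 74 − 30 = 44 left.
May 1868 has 31 days: 44 − 31 = 13 left.
April 1868 has 30 days; 30 − 13 = 17 → April 17, 1868.
Adding 12 weeks (= 84 days) from April 17, 1868:
April has 30 days, so 30 − 17 = 13 days remain after April 17, 1868; 84 − 13 = 71 left.
May 1868 has 31 days: 71 − 31 = 40 left.
June 1868 has 30 days: 40 − 30 = 10 left.
10 days into July 1868 → July 10, 1868.
Subtracting 1 month from July 10, 1868:
month 7 − 1 = 6 → June 1868.
Day 10 is valid in June, giving June 10, 1868.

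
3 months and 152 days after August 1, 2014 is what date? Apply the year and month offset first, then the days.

Advancing 3 months and 152 days from August 1, 2014: first the month/year part, then the days.
month 8 + 3 = 11 → November 2014.
Day 1 is valid in November, giving November 1, 2014.
Now add 152 days from November 1, 2014.
November has 30 days, so 30 − 1 = 29 days remain after November 1, 2014; 152 − 29 = 123 left.
December 2014 has 31 days: 123 − 31 = 92 left.
January 2015 has 31 days: 92 − 31 = 61 left.
February 2015 has 28 days (2015 is not a leap year): 61 − 28 = 33 left.
March 2015 has 31 days: 33 − 31 = 2 left.
2 days into April 2015 → April 2, 2015.

April 2, 2015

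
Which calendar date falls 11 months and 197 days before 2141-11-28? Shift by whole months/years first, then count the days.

Subtracting 11 months and 197 days from November 28, 2141: first the month/year part, then the days.
month 11 − 11 = 0, which is month 12 of year 2140 → December 2140.
Day 28 is valid in December, giving December 28, 2140.
Now subtract 197 days from December 28, 2140.
Going back 28 days from December 28, 2140 reaches the end of the previous month; 197 − 28 = 169 left.
November 2140 has 30 days: 169 − 30 = 139 left.
October 2140 has 31 days: 139 − 31 = 108 left.
September 2140 has 30 days: 108 − 30 = 78 left.
August 2140 has 31 days: 78 − 31 = 47 left.
July 2140 has 31 days: 47 − 31 = 16 left.
June 2140 has 30 days; 30 − 16 = 14 → June 14, 2140.

June 14, 2140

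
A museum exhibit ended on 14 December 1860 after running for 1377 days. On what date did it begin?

Counting back 1377 days from December 14, 1860.
Going back 14 days from December 14, 1860 reaches the end of the previous month; 1377 − 14 = 1363 left.
November 1860 has 30 days: 1363 − 30 = 1333 left.
October 1860 has 31 days: 1333 − 31 = 1302 left.
September 1860 has 30 days: 1302 − 30 = 1272 left.
August 1860 has 31 days: 1272 − 31 = 1241 left.
July 1860 has 31 days: 1241 − 31 = 1210 left.
June 1860 has 30 days: 1210 − 30 = 1180 left.
May 1860 has 31 days: 1180 − 31 = 1149 left.
April 1860 has 30 days: 1149 − 30 = 1119 left.
March 1860 has 31 days: 1119 − 31 = 1088 left.
February 1860 has 29 days (1860 is a leap year): 1088 − 29 = 1059 left.
January 1860 has 31 days: 1059 − 31 = 1028 left.
December 1859 has 31 days: 1028 − 31 = 997 left.
November 1859 has 30 days: 997 − 30 = 967 left.
October 1859 has 31 days: 967 − 31 = 936 left.
September 1859 has 30 days: 936 − 30 = 906 left.
August 1859 has 31 days: 906 − 31 = 875 left.
July 1859 has 31 days: 875 − 31 = 844 left.
June 1859 has 30 days: 844 − 30 = 814 left.
May 1859 has 31 days: 814 − 31 = 783 left.
April 1859 has 30 days: 783 − 30 = 753 left.
March 1859 has 31 days: 753 − 31 = 722 left.
February 1859 has 28 days (1859 is not a leap year): 722 − 28 = 694 left.
January 1859 has 31 days: 694 − 31 = 663 left.
December 1858 has 31 days: 663 − 31 = 632 left.
November 1858 has 30 days: 632 − 30 = 602 left.
October 1858 has 31 days: 602 − 31 = 571 left.
September 1858 has 30 days: 571 − 30 = 541 left.
August 1858 has 31 days: 541 − 31 = 510 left.
July 1858 has 31 days: 510 − 31 = 479 left.
June 1858 has 30 days: 479 − 30 = 449 left.
May 1858 has 31 days: 449 − 31 = 418 left.
April 1858 has 30 days: 418 − 30 = 388 left.
March 1858 has 31 days: 388 − 31 = 357 left.
February 1858 has 28 days (1858 is not a leap year): 357 − 28 = 329 left.
January 1858 has 31 days: 329 − 31 = 298 left.
December 1857 has 31 days: 298 − 31 = 267 left.
November 1857 has 30 days: 267 − 30 = 237 left.
October 1857 has 31 days: 237 − 31 = 206 left.
September 1857 has 30 days: 206 − 30 = 176 left.
August 1857 has 31 days: 176 − 31 = 145 left.
July 1857 has 31 days: 145 − 31 = 114 left.
June 1857 has 30 days: 114 − 30 = 84 left.
May 1857 has 31 days: 84 − 31 = 53 left.
April 1857 has 30 days: 53 − 30 = 23 left.
March 1857 has 31 days; 31 − 23 = 8 → March 8, 1857.

March 8, 1857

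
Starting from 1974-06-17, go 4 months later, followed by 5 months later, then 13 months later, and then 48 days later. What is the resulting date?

June 4, 1976

Counting forward 4 months from June 17, 1974:
month 6 + 4 = 10 → October 1974.
Day 17 is valid in October, giving October 17, 1974.
Advancing 5 months from October 17, 1974:
month 10 + 5 = 15, which is month 3 of year 1975 → March 1975.
Day 17 is valid in March, giving March 17, 1975.
Adding 13 months from March 17, 1975:
month 3 + 13 = 16, which is month 4 of year 1976 → April 1976.
Day 17 is valid in April, giving April 17, 1976.
Adding 48 days from April 17, 1976:
April has 30 days, so 30 − 17 = 13 days remain after April 17, 1976; 48 − 13 = 35 left.
May 1976 has 31 days: 35 − 31 = 4 left.
4 days into June 1976 → June 4, 1976.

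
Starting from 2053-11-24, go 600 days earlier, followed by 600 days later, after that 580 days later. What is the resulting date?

Going back 600 days from November 24, 2053:
Going back 24 days from November 24, 2053 reaches the end of the previous month; 600 − 24 = 576 left.
October 2053 has 31 days: 576 − 31 = 545 left.
September 2053 has 30 days: 545 − 30 = 515 left.
August 2053 has 31 days: 515 − 31 = 484 left.
July 2053 has 31 days: 484 − 31 = 453 left.
June 2053 has 30 days: 453 − 30 = 423 left.
May 2053 has 31 days: 423 − 31 = 392 left.
April 2053 has 30 days: 392 − 30 = 362 left.
March 2053 has 31 days: 362 − 31 = 331 left.
February 2053 has 28 days (2053 is not a leap year): 331 − 28 = 303 left.
January 2053 has 31 days: 303 − 31 = 272 left.
December 2052 has 31 days: 272 − 31 = 241 left.
November 2052 has 30 days: 241 − 30 = 211 left.
October 2052 has 31 days: 211 − 31 = 180 left.
September 2052 has 30 days: 180 − 30 = 150 left.
August 2052 has 31 days: 150 − 31 = 119 left.
July 2052 has 31 days: 119 − 31 = 88 left.
June 2052 has 30 days: 88 − 30 = 58 left.
May 2052 has 31 days: 58 − 31 = 27 left.
April 2052 has 30 days; 30 − 27 = 3 → April 3, 2052.
Adding 600 days from April 3, 2052:
April has 30 days, so 30 − 3 = 27 days remain after April 3, 2052; 600 − 27 = 573 left.
May 2052 has 31 days: 573 − 31 = 542 left.
June 2052 has 30 days: 542 − 30 = 512 left.
July 2052 has 31 days: 512 − 31 = 481 left.
August 2052 has 31 days: 481 − 31 = 450 left.
September 2052 has 30 days: 450 − 30 = 420 left.
October 2052 has 31 days: 420 − 31 = 389 left.
November 2052 has 30 days: 389 − 30 = 359 left.
December 2052 has 31 days: 359 − 31 = 328 left.
January 2053 has 31 days: 328 − 31 = 297 left.
February 2053 has 28 days (2053 is not a leap year): 297 − 28 = 269 left.
March 2053 has 31 days: 269 − 31 = 238 left.
April 2053 has 30 days: 238 − 30 = 208 left.
May 2053 has 31 days: 208 − 31 = 177 left.
June 2053 has 30 days: 177 − 30 = 147 left.
July 2053 has 31 days: 147 − 31 = 116 left.
August 2053 has 31 days: 116 − 31 = 85 left.
September 2053 has 30 days: 85 − 30 = 55 left.
October 2053 has 31 days: 55 − 31 = 24 left.
24 days into November 2053 → November 24, 2053.
Adding 580 days from November 24, 2053:
November has 30 days, so 30 − 24 = 6 days remain after November 24, 2053; 580 − 6 = 574 left.
December 2053 has 31 days: 574 − 31 = 543 left.
January 2054 has 31 days: 543 − 31 = 512 left.
February 2054 has 28 days (2054 is not a leap year): 512 − 28 = 484 left.
March 2054 has 31 days: 484 − 31 = 453 left.
April 2054 has 30 days: 453 − 30 = 423 left.
May 2054 has 31 days: 423 − 31 = 392 left.
June 2054 has 30 days: 392 − 30 = 362 left.
July 2054 has 31 days: 362 − 31 = 331 left.
August 2054 has 31 days: 331 − 31 = 300 left.
September 2054 has 30 days: 300 − 30 = 270 left.
October 2054 has 31 days: 270 − 31 = 239 left.
November 2054 has 30 days: 239 − 30 = 209 left.
December 2054 has 31 days: 209 − 31 = 178 left.
January 2055 has 31 days: 178 − 31 = 147 left.
February 2055 has 28 days (2055 is not a leap year): 147 − 28 = 119 left.
March 2055 has 31 days: 119 − 31 = 88 left.
April 2055 has 30 days: 88 − 30 = 58 left.
May 2055 has 31 days: 58 − 31 = 27 left.
27 days into June 2055 → June 27, 2055.

June 27, 2055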